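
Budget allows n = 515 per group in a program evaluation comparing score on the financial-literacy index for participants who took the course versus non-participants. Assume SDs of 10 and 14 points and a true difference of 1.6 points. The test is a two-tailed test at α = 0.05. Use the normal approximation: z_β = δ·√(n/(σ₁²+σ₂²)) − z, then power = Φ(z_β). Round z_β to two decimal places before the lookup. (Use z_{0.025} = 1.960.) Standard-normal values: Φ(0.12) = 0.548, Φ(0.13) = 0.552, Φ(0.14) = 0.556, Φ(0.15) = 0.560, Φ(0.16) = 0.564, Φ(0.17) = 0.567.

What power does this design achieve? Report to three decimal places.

Power ≈ 0.560

z_β = δ·√(n/(σ₁²+σ₂²)) − z_{α/2}
    = 1.6 · √(515/296) − 1.960
    = 1.6 · 1.31904 − 1.960
    = 2.1105 − 1.960 = 0.1505 → 0.15
Power = Φ(0.15) = 0.560.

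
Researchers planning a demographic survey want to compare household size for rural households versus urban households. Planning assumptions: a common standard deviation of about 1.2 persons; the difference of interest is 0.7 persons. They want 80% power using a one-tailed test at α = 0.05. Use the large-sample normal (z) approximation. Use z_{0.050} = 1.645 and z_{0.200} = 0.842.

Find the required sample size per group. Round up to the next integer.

n = (z_α + z_β)² · (σ₁² + σ₂²) / δ²
  = (1.645 + 0.842)² · (2·1.2² = 2.88) / 0.7²
  = 6.1852 · 2.88 / 0.49
  = 36.35
Round up → n = 37 per group.

n = 37 per group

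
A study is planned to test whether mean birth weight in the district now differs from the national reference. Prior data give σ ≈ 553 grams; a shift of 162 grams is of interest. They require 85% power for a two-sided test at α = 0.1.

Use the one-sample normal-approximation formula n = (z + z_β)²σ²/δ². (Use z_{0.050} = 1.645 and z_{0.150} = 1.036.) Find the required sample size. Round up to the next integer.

n = 84

n = (z_{α/2} + z_β)² · σ² / δ²
  = (1.645 + 1.036)² · 553² / 162²
  = 7.1878 · 305809 / 26244
  = 83.76
Round up → n = 84.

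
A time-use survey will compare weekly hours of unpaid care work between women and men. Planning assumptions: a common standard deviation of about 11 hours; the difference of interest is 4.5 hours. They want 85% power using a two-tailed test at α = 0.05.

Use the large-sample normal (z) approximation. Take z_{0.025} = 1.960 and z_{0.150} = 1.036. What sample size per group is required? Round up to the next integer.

n = (z_{α/2} + z_β)² · (σ₁² + σ₂²) / δ²
  = (1.960 + 1.036)² · (2·11² = 242) / 4.5²
  = 8.9760 · 242 / 20.25
  = 107.27
Round up → n = 108 per group.

n = 108 per group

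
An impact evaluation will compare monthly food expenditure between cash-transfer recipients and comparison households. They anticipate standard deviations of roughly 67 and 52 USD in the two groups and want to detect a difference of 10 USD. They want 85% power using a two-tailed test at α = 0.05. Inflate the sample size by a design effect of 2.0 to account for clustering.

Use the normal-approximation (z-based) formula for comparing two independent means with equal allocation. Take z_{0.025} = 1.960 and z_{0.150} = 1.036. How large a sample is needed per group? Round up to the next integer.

n = (z_{α/2} + z_β)² · (σ₁² + σ₂²) / δ²
  = (1.960 + 1.036)² · (67² + 52² = 7193) / 10²
  = 8.9760 · 7193 / 100
  = 645.64
Design effect: 2.0 × 645.64 = 1291.29.
Round up → n = 1292 per group.

n = 1292 per group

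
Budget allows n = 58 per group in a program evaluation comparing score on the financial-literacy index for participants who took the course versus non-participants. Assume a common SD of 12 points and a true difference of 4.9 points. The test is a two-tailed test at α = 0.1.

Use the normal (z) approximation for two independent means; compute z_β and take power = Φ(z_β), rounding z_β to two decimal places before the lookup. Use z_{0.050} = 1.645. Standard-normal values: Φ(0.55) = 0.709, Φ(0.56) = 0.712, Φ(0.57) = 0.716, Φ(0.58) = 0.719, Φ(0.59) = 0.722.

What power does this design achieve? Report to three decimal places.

Power ≈ 0.709

z_β = δ·√(n/(σ₁²+σ₂²)) − z_{α/2}
    = 4.9 · √(58/288) − 1.645
    = 4.9 · 0.44876 − 1.645
    = 2.1989 − 1.645 = 0.5539 → 0.55
Power = Φ(0.55) = 0.709.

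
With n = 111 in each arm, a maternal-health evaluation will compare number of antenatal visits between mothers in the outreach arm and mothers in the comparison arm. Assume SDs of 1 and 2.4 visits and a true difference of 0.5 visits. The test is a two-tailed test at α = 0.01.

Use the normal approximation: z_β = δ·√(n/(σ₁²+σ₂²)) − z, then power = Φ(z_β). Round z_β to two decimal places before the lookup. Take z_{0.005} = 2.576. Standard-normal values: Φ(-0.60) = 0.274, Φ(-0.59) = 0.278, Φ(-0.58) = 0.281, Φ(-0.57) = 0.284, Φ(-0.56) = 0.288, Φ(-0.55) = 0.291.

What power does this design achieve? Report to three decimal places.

z_β = δ·√(n/(σ₁²+σ₂²)) − z_{α/2}
    = 0.5 · √(111/6.76) − 2.576
    = 0.5 · 4.05217 − 2.576
    = 2.0261 − 2.576 = -0.5499 → -0.55
Power = Φ(-0.55) = 0.291.

Power ≈ 0.291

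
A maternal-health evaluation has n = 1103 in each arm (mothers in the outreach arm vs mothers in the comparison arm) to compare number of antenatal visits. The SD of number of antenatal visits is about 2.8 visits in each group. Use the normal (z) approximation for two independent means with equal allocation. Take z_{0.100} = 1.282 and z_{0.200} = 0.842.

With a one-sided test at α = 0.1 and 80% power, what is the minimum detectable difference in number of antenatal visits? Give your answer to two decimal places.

Minimum detectable difference ≈ 0.25 visits

δ = (z_α + z_β) · √((σ₁²+σ₂²)/n)
  = (1.282 + 0.842) · √(15.68/1103)
  = 2.124 · √0.01422
  = 2.124 · 0.1192
  = 0.2532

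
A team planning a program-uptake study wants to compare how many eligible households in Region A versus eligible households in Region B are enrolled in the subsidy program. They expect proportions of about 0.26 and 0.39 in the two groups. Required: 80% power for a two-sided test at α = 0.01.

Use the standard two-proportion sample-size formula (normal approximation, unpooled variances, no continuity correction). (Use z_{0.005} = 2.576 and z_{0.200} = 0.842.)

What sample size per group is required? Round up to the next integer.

n = 298 per group

n = (z_{α/2} + z_β)² · [p₁(1−p₁) + p₂(1−p₂)] / (p₁ − p₂)²
  = (2.576 + 0.842)² · (0.26·0.74 + 0.39·0.61) / (-0.13)²
  = (3.418)² · (0.1924 + 0.2379) / 0.0169
  = 11.6827 · 0.4303 / 0.0169
  = 297.46
Round up → n = 298 per group.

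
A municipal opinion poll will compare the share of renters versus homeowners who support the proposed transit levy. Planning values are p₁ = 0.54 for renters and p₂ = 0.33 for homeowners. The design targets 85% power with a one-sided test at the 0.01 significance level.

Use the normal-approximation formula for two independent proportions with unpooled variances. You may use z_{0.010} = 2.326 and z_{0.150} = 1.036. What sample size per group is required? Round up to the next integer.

n = (z_α + z_β)² · [p₁(1−p₁) + p₂(1−p₂)] / (p₁ − p₂)²
  = (2.326 + 1.036)² · (0.54·0.46 + 0.33·0.67) / (0.21)²
  = (3.362)² · (0.2484 + 0.2211) / 0.0441
  = 11.3030 · 0.4695 / 0.0441
  = 120.34
Round up → n = 121 per group.

n = 121 per group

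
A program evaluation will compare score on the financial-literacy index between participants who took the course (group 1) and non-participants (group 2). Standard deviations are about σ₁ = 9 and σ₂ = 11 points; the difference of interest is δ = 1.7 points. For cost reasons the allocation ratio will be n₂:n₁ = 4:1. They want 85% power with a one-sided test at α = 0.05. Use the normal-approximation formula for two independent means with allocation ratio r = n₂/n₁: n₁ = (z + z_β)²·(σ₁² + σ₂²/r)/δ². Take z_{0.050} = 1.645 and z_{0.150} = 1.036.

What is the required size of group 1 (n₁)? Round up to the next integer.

n₁ = 277

n₁ = (z_α + z_β)² · (σ₁² + σ₂²/r) / δ²
   = (1.645 + 1.036)² · (9² + 11²/4) / 1.7²
   = 7.1878 · (81 + 30.25) / 2.89
   = 7.1878 · 111.25 / 2.89
   = 276.69
Round up → n₁ = 277; n₂ = r·n₁ = 4 × 277 = 1108.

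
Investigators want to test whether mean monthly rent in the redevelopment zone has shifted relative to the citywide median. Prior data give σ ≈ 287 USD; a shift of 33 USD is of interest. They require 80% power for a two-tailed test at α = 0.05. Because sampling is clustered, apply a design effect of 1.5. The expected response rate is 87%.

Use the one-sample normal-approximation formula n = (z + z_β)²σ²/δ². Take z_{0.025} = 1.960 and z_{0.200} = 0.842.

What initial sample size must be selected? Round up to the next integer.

n = 1024

n = (z_{α/2} + z_β)² · σ² / δ²
  = (1.960 + 0.842)² · 287² / 33²
  = 7.8512 · 82369 / 1089
  = 593.84
Design effect: 1.5 × 593.84 = 890.77.
Adjust for 87% response: 890.77 / 0.87 = 1023.87.
Round up → n = 1024.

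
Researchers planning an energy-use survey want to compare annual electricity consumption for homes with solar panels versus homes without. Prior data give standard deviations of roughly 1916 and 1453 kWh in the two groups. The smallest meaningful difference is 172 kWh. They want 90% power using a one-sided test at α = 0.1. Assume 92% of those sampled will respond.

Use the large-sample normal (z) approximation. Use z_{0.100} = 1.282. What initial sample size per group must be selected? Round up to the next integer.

n = 1397 per group

n = (z_α + z_β)² · (σ₁² + σ₂²) / δ²
  = (1.282 + 1.282)² · (1916² + 1453² = 5782265) / 172²
  = 6.5741 · 5782265 / 29584
  = 1284.92
Adjust for 92% response: 1284.92 / 0.92 = 1396.66.
Round up → n = 1397 per group.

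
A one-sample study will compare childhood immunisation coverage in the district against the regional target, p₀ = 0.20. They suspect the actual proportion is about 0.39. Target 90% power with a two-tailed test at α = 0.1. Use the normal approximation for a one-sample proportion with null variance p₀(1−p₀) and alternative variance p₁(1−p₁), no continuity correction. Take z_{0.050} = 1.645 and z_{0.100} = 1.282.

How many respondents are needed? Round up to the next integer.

n = [z_{α/2}·√(p₀q₀) + z_β·√(p₁q₁)]² / (p₁ − p₀)²
  = [1.645·√(0.20·0.80) + 1.282·√(0.39·0.61)]² / (0.19)²
  = [1.645·0.4000 + 1.282·0.4877]² / 0.0361
  = [1.2833]² / 0.0361
  = 45.62
Round up → n = 46.

n = 46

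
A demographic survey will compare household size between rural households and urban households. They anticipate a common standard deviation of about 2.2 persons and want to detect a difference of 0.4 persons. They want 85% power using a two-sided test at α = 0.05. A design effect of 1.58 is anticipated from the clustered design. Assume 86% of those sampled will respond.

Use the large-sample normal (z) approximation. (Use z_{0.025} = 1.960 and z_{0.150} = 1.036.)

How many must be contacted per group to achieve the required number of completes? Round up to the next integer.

n = (z_{α/2} + z_β)² · (σ₁² + σ₂²) / δ²
  = (1.960 + 1.036)² · (2·2.2² = 9.68) / 0.4²
  = 8.9760 · 9.68 / 0.16
  = 543.05
Design effect: 1.58 × 543.05 = 858.02.
Adjust for 86% response: 858.02 / 0.86 = 997.69.
Round up → n = 998 per group.

n = 998 per group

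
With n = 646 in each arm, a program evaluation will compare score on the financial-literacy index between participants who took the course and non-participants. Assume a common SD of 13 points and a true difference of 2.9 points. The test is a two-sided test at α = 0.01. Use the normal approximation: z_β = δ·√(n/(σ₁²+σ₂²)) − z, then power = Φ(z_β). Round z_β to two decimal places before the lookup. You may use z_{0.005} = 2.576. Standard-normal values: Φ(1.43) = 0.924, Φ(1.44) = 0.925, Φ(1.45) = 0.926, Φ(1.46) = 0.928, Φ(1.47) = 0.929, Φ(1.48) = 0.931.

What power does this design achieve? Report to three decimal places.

Power ≈ 0.924

z_β = δ·√(n/(σ₁²+σ₂²)) − z_{α/2}
    = 2.9 · √(646/338) − 2.576
    = 2.9 · 1.38248 − 2.576
    = 4.0092 − 2.576 = 1.4332 → 1.43
Power = Φ(1.43) = 0.924.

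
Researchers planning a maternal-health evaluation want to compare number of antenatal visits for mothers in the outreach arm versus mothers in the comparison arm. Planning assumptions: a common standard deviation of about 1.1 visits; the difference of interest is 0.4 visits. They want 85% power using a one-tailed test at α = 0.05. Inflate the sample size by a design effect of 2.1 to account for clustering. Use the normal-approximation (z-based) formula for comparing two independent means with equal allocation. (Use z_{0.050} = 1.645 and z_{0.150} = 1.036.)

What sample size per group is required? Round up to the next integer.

n = (z_α + z_β)² · (σ₁² + σ₂²) / δ²
  = (1.645 + 1.036)² · (2·1.1² = 2.42) / 0.4²
  = 7.1878 · 2.42 / 0.16
  = 108.71
Design effect: 2.1 × 108.71 = 228.30.
Round up → n = 229 per group.

n = 229 per group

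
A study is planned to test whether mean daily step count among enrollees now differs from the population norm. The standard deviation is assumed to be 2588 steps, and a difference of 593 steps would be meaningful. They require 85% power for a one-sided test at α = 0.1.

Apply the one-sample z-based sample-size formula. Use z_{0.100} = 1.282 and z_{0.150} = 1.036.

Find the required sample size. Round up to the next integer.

n = 103

n = (z_α + z_β)² · σ² / δ²
  = (1.282 + 1.036)² · 2588² / 593²
  = 5.3731 · 6697744 / 351649
  = 102.34
Round up → n = 103.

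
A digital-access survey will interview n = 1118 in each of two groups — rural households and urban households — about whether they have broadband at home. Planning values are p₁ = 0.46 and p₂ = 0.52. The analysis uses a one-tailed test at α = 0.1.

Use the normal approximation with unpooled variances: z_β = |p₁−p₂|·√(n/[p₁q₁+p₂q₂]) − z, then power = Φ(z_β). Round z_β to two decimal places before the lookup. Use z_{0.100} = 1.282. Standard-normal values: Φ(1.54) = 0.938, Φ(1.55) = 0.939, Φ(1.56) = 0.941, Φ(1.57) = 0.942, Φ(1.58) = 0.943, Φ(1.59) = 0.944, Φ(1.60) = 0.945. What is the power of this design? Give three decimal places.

z_β = |p₁−p₂|·√(n/[p₁q₁+p₂q₂]) − z_α
    = 0.06 · √(1118/0.4980) − 1.282
    = 0.06 · 47.3812 − 1.282
    = 2.8429 − 1.282 = 1.5609 → 1.56
Power = Φ(1.56) = 0.941.

Power ≈ 0.941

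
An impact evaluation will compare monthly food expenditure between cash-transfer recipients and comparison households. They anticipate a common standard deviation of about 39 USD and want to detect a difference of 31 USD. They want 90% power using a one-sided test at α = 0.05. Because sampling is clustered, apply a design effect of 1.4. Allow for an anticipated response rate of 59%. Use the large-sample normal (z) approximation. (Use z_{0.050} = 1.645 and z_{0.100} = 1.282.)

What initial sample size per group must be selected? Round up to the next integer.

n = (z_α + z_β)² · (σ₁² + σ₂²) / δ²
  = (1.645 + 1.282)² · (2·39² = 3042) / 31²
  = 8.5673 · 3042 / 961
  = 27.12
Design effect: 1.4 × 27.12 = 37.97.
Adjust for 59% response: 37.97 / 0.59 = 64.35.
Round up → n = 65 per group.

n = 65 per group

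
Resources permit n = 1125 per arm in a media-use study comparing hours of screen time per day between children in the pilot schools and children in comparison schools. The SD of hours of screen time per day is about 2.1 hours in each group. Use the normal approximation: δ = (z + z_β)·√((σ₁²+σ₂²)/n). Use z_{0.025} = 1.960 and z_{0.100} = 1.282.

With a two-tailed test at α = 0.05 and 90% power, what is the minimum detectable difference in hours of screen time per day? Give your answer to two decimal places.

δ = (z_{α/2} + z_β) · √((σ₁²+σ₂²)/n)
  = (1.960 + 1.282) · √(8.82/1125)
  = 3.242 · √0.00784
  = 3.242 · 0.0885
  = 0.2871

Minimum detectable difference ≈ 0.29 hours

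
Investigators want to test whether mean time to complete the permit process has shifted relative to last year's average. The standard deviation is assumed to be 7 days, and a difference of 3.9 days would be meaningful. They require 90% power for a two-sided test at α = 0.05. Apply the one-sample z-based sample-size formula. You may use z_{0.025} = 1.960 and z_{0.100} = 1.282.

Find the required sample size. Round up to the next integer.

n = (z_{α/2} + z_β)² · σ² / δ²
  = (1.960 + 1.282)² · 7² / 3.9²
  = 10.5106 · 49 / 15.21
  = 33.86
Round up → n = 34.

n = 34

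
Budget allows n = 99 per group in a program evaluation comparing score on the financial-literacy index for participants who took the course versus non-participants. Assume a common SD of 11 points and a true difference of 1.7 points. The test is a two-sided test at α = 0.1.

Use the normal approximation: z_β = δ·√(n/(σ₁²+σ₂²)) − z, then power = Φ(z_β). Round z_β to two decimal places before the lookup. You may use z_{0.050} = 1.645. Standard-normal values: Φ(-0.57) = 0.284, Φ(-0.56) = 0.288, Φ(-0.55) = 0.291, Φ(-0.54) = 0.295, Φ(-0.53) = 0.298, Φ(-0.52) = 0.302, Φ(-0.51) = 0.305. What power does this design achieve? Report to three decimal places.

z_β = δ·√(n/(σ₁²+σ₂²)) − z_{α/2}
    = 1.7 · √(99/242) − 1.645
    = 1.7 · 0.63960 − 1.645
    = 1.0873 − 1.645 = -0.5577 → -0.56
Power = Φ(-0.56) = 0.288.

Power ≈ 0.288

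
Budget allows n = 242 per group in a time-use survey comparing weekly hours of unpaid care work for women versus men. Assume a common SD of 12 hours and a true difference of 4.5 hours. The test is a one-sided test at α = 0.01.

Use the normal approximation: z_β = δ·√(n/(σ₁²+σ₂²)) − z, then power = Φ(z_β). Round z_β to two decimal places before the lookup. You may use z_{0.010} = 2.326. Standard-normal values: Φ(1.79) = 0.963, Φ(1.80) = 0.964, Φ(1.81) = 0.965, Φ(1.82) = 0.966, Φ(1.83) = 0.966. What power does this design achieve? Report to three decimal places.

Power ≈ 0.964

z_β = δ·√(n/(σ₁²+σ₂²)) − z_α
    = 4.5 · √(242/288) − 2.326
    = 4.5 · 0.91667 − 2.326
    = 4.1250 − 2.326 = 1.7990 → 1.80
Power = Φ(1.80) = 0.964.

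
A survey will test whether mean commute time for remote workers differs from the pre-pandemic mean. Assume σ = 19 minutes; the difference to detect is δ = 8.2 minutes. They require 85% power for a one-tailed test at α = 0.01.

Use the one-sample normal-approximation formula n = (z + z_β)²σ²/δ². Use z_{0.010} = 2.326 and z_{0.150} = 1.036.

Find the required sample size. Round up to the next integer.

n = (z_α + z_β)² · σ² / δ²
  = (2.326 + 1.036)² · 19² / 8.2²
  = 11.3030 · 361 / 67.24
  = 60.68
Round up → n = 61.

n = 61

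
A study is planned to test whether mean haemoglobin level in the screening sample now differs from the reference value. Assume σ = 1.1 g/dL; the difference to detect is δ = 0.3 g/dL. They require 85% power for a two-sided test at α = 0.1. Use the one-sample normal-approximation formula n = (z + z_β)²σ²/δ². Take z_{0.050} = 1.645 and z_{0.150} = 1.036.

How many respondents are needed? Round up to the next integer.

n = (z_{α/2} + z_β)² · σ² / δ²
  = (1.645 + 1.036)² · 1.1² / 0.3²
  = 7.1878 · 1.21 / 0.09
  = 96.64
Round up → n = 97.

n = 97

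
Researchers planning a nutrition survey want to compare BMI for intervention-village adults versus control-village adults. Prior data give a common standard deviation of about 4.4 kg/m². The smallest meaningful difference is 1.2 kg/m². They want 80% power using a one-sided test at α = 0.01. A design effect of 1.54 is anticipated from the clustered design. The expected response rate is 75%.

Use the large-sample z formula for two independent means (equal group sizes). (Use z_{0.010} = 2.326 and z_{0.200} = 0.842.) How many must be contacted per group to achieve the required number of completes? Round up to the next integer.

n = 555 per group

n = (z_α + z_β)² · (σ₁² + σ₂²) / δ²
  = (2.326 + 0.842)² · (2·4.4² = 38.72) / 1.2²
  = 10.0362 · 38.72 / 1.44
  = 269.86
Design effect: 1.54 × 269.86 = 415.59.
Adjust for 75% response: 415.59 / 0.75 = 554.12.
Round up → n = 555 per group.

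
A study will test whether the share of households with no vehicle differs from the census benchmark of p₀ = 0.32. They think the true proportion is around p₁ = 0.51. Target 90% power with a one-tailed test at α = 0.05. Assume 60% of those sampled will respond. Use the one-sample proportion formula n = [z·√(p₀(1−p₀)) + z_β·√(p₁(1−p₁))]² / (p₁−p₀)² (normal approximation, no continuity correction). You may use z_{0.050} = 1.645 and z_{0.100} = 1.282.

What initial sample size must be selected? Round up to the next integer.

n = [z_α·√(p₀q₀) + z_β·√(p₁q₁)]² / (p₁ − p₀)²
  = [1.645·√(0.32·0.68) + 1.282·√(0.51·0.49)]² / (0.19)²
  = [1.645·0.4665 + 1.282·0.4999]² / 0.0361
  = [1.4082]² / 0.0361
  = 54.93
Adjust for 60% response: 54.93 / 0.60 = 91.56.
Round up → n = 92.

n = 92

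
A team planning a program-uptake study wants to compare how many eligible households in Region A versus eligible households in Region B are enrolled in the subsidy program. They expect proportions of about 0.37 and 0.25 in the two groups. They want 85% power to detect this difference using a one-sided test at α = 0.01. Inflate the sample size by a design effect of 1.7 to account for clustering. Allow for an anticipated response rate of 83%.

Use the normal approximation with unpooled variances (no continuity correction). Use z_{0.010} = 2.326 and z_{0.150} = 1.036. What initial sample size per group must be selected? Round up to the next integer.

n = (z_α + z_β)² · [p₁(1−p₁) + p₂(1−p₂)] / (p₁ − p₂)²
  = (2.326 + 1.036)² · (0.37·0.63 + 0.25·0.75) / (0.12)²
  = (3.362)² · (0.2331 + 0.1875) / 0.0144
  = 11.3030 · 0.4206 / 0.0144
  = 330.14
Design effect: 1.7 × 330.14 = 561.24.
Adjust for 83% response: 561.24 / 0.83 = 676.20.
Round up → n = 677 per group.

n = 677 per group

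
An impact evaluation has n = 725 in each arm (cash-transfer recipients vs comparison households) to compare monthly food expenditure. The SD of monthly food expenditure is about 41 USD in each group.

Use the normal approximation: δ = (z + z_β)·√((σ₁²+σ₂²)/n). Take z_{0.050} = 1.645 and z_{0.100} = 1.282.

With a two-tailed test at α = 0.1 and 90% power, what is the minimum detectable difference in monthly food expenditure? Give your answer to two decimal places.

δ = (z_{α/2} + z_β) · √((σ₁²+σ₂²)/n)
  = (1.645 + 1.282) · √(3362/725)
  = 2.927 · √4.6372
  = 2.927 · 2.1534
  = 6.3031

Minimum detectable difference ≈ 6.30 USD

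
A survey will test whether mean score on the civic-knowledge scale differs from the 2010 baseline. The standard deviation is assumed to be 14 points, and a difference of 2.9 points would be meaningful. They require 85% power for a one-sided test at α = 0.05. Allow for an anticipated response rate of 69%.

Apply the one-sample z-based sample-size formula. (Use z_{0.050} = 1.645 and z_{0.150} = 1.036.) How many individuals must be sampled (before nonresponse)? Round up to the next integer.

n = 243

n = (z_α + z_β)² · σ² / δ²
  = (1.645 + 1.036)² · 14² / 2.9²
  = 7.1878 · 196 / 8.41
  = 167.52
Adjust for 69% response: 167.52 / 0.69 = 242.78.
Round up → n = 243.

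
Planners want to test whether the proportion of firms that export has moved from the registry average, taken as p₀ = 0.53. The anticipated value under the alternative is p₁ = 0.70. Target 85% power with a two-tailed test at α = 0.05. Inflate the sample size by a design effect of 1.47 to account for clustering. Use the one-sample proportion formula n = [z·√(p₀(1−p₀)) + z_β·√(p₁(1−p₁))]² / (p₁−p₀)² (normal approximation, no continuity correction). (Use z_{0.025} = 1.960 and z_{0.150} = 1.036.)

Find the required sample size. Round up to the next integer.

n = 108

n = [z_{α/2}·√(p₀q₀) + z_β·√(p₁q₁)]² / (p₁ − p₀)²
  = [1.960·√(0.53·0.47) + 1.036·√(0.70·0.30)]² / (0.17)²
  = [1.960·0.4991 + 1.036·0.4583]² / 0.0289
  = [1.4530]² / 0.0289
  = 73.05
Design effect: 1.47 × 73.05 = 107.39.
Round up → n = 108.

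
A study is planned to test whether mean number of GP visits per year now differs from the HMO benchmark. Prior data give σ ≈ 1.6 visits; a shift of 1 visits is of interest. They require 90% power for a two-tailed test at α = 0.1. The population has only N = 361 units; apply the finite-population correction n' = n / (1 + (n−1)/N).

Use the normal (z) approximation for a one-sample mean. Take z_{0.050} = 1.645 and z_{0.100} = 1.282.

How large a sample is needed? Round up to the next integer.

n = (z_{α/2} + z_β)² · σ² / δ²
  = (1.645 + 1.282)² · 1.6² / 1²
  = 8.5673 · 2.56 / 1
  = 21.93
Finite-population correction (N = 361): 21.93 / (1 + (21.93 − 1)/361) = 20.73.
Round up → n = 21.

n = 21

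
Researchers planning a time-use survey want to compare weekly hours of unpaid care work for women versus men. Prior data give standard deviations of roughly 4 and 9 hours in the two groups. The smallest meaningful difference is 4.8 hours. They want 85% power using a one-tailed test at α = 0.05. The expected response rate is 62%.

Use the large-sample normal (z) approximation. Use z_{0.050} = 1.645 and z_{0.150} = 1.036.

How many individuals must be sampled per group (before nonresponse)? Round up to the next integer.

n = 49 per group

n = (z_α + z_β)² · (σ₁² + σ₂²) / δ²
  = (1.645 + 1.036)² · (4² + 9² = 97) / 4.8²
  = 7.1878 · 97 / 23.04
  = 30.26
Adjust for 62% response: 30.26 / 0.62 = 48.81.
Round up → n = 49 per group.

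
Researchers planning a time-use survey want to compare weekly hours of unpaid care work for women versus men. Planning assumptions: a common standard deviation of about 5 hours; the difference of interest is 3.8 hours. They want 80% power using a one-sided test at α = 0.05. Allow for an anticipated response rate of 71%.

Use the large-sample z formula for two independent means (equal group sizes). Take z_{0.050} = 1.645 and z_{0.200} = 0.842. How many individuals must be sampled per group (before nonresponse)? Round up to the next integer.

n = (z_α + z_β)² · (σ₁² + σ₂²) / δ²
  = (1.645 + 0.842)² · (2·5² = 50) / 3.8²
  = 6.1852 · 50 / 14.44
  = 21.42
Adjust for 71% response: 21.42 / 0.71 = 30.16.
Round up → n = 31 per group.

n = 31 per group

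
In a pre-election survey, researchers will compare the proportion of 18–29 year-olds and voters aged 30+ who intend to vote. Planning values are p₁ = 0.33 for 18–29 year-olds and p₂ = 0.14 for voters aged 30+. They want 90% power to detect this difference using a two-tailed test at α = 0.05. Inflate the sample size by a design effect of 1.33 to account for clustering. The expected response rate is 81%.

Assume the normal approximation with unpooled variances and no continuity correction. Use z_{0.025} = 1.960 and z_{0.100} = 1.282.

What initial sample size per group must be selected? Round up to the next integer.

n = 164 per group

n = (z_{α/2} + z_β)² · [p₁(1−p₁) + p₂(1−p₂)] / (p₁ − p₂)²
  = (1.960 + 1.282)² · (0.33·0.67 + 0.14·0.86) / (0.19)²
  = (3.242)² · (0.2211 + 0.1204) / 0.0361
  = 10.5106 · 0.3415 / 0.0361
  = 99.43
Design effect: 1.33 × 99.43 = 132.24.
Adjust for 81% response: 132.24 / 0.81 = 163.26.
Round up → n = 164 per group.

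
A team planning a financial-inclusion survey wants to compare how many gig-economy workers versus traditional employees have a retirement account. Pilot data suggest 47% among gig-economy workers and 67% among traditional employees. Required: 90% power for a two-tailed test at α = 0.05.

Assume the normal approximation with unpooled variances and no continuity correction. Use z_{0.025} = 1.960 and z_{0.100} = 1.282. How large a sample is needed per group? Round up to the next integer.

n = 124 per group

n = (z_{α/2} + z_β)² · [p₁(1−p₁) + p₂(1−p₂)] / (p₁ − p₂)²
  = (1.960 + 1.282)² · (0.47·0.53 + 0.67·0.33) / (-0.20)²
  = (3.242)² · (0.2491 + 0.2211) / 0.0400
  = 10.5106 · 0.4702 / 0.0400
  = 123.55
Round up → n = 124 per group.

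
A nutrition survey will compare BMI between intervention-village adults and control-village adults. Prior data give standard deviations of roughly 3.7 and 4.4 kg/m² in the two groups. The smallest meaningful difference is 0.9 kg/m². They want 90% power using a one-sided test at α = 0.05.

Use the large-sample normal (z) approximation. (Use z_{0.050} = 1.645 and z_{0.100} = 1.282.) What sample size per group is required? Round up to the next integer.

n = (z_α + z_β)² · (σ₁² + σ₂²) / δ²
  = (1.645 + 1.282)² · (3.7² + 4.4² = 33.05) / 0.9²
  = 8.5673 · 33.05 / 0.81
  = 349.57
Round up → n = 350 per group.

n = 350 per group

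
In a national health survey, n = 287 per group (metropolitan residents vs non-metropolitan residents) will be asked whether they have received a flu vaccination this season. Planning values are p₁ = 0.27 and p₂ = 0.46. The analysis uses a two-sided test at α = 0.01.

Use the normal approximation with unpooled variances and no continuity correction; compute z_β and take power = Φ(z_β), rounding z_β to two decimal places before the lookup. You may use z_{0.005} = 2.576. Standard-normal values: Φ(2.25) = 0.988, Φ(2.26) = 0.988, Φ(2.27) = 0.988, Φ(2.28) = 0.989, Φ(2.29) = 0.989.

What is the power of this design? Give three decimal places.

Power ≈ 0.988

z_β = |p₁−p₂|·√(n/[p₁q₁+p₂q₂]) − z_{α/2}
    = 0.19 · √(287/0.4455) − 2.576
    = 0.19 · 25.3815 − 2.576
    = 4.8225 − 2.576 = 2.2465 → 2.25
Power = Φ(2.25) = 0.988.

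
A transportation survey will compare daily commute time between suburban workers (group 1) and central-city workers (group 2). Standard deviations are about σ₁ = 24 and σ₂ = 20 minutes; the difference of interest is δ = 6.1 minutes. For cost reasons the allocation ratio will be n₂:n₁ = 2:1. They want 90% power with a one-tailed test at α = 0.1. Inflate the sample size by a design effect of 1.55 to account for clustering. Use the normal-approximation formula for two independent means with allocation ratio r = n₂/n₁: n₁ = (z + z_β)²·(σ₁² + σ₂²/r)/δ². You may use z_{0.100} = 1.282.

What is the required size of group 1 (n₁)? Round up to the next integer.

n₁ = 213

n₁ = (z_α + z_β)² · (σ₁² + σ₂²/r) / δ²
   = (1.282 + 1.282)² · (24² + 20²/2) / 6.1²
   = 6.5741 · (576 + 200) / 37.21
   = 6.5741 · 776 / 37.21
   = 137.10
Design effect: 1.55 × 137.10 = 212.51.
Round up → n₁ = 213; n₂ = r·n₁ = 2 × 213 = 426.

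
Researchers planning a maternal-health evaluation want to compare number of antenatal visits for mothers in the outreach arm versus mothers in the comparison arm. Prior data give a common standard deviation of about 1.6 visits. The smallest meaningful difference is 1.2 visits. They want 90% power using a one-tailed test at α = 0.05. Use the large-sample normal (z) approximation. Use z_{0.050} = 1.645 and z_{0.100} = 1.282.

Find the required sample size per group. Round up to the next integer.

n = 31 per group

n = (z_α + z_β)² · (σ₁² + σ₂²) / δ²
  = (1.645 + 1.282)² · (2·1.6² = 5.12) / 1.2²
  = 8.5673 · 5.12 / 1.44
  = 30.46
Round up → n = 31 per group.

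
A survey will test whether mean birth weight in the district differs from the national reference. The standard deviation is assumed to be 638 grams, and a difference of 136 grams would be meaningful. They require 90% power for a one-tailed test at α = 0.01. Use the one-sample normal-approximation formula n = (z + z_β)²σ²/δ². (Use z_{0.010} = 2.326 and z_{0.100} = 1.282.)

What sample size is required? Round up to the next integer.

n = 287

n = (z_α + z_β)² · σ² / δ²
  = (2.326 + 1.282)² · 638² / 136²
  = 13.0177 · 407044 / 18496
  = 286.48
Round up → n = 287.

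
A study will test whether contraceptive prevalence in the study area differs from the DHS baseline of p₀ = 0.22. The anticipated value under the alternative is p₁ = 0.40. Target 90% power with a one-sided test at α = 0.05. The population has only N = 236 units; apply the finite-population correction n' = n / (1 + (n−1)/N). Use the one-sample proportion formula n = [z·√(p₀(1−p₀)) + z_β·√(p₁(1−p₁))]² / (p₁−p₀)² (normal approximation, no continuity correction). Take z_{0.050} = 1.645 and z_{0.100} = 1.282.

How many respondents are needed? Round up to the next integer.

n = 44

n = [z_α·√(p₀q₀) + z_β·√(p₁q₁)]² / (p₁ − p₀)²
  = [1.645·√(0.22·0.78) + 1.282·√(0.40·0.60)]² / (0.18)²
  = [1.645·0.4142 + 1.282·0.4899]² / 0.0324
  = [1.3095]² / 0.0324
  = 52.92
Finite-population correction (N = 236): 52.92 / (1 + (52.92 − 1)/236) = 43.38.
Round up → n = 44.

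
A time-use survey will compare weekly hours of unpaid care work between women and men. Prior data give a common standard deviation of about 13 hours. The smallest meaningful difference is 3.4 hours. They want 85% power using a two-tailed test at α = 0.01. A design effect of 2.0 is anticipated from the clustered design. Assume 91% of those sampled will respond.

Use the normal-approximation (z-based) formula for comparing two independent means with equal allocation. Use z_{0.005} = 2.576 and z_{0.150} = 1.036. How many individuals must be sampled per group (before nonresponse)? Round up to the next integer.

n = (z_{α/2} + z_β)² · (σ₁² + σ₂²) / δ²
  = (2.576 + 1.036)² · (2·13² = 338) / 3.4²
  = 13.0465 · 338 / 11.56
  = 381.46
Design effect: 2.0 × 381.46 = 762.93.
Adjust for 91% response: 762.93 / 0.91 = 838.38.
Round up → n = 839 per group.

n = 839 per group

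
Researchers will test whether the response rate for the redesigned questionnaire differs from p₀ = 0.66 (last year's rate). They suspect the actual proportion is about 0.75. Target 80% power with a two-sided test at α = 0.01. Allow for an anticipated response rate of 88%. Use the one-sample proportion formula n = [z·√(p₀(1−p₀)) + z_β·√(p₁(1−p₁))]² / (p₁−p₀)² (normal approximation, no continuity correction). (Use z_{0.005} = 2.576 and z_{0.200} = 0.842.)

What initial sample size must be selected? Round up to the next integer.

n = 353

n = [z_{α/2}·√(p₀q₀) + z_β·√(p₁q₁)]² / (p₁ − p₀)²
  = [2.576·√(0.66·0.34) + 0.842·√(0.75·0.25)]² / (0.09)²
  = [2.576·0.4737 + 0.842·0.4330]² / 0.0081
  = [1.5849]² / 0.0081
  = 310.10
Adjust for 88% response: 310.10 / 0.88 = 352.39.
Round up → n = 353.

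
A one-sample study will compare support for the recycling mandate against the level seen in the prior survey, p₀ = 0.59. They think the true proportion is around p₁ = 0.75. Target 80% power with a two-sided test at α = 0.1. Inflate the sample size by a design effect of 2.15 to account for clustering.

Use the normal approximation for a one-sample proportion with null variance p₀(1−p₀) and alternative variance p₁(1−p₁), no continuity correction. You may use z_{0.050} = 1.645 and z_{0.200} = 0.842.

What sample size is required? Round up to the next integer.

n = 116

n = [z_{α/2}·√(p₀q₀) + z_β·√(p₁q₁)]² / (p₁ − p₀)²
  = [1.645·√(0.59·0.41) + 0.842·√(0.75·0.25)]² / (0.16)²
  = [1.645·0.4918 + 0.842·0.4330]² / 0.0256
  = [1.1737]² / 0.0256
  = 53.81
Design effect: 2.15 × 53.81 = 115.69.
Round up → n = 116.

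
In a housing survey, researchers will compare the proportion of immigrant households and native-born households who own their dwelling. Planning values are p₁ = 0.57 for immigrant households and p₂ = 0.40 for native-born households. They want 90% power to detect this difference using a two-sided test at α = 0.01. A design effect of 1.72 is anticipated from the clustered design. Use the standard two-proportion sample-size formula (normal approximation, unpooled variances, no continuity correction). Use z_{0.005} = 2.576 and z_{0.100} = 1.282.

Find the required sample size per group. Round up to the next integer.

n = (z_{α/2} + z_β)² · [p₁(1−p₁) + p₂(1−p₂)] / (p₁ − p₂)²
  = (2.576 + 1.282)² · (0.57·0.43 + 0.40·0.60) / (0.17)²
  = (3.858)² · (0.2451 + 0.2400) / 0.0289
  = 14.8842 · 0.4851 / 0.0289
  = 249.84
Design effect: 1.72 × 249.84 = 429.72.
Round up → n = 430 per group.

n = 430 per group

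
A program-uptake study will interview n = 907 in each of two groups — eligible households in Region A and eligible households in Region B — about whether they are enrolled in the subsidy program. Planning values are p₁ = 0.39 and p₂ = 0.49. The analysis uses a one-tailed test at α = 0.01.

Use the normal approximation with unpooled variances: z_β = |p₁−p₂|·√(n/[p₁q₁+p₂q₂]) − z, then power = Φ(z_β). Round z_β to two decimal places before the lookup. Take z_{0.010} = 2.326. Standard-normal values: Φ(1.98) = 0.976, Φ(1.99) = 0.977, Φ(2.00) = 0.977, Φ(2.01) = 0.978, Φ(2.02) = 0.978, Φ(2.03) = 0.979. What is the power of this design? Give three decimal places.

Power ≈ 0.977

z_β = |p₁−p₂|·√(n/[p₁q₁+p₂q₂]) − z_α
    = 0.10 · √(907/0.4878) − 2.326
    = 0.10 · 43.1204 − 2.326
    = 4.3120 − 2.326 = 1.9860 → 1.99
Power = Φ(1.99) = 0.977.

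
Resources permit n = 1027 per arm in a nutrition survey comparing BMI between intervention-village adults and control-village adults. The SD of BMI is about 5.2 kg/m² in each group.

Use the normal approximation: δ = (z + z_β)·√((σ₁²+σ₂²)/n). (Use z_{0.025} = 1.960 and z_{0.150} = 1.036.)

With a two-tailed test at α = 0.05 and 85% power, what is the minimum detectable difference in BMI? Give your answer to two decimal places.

δ = (z_{α/2} + z_β) · √((σ₁²+σ₂²)/n)
  = (1.960 + 1.036) · √(54.08/1027)
  = 2.996 · √0.05266
  = 2.996 · 0.2295
  = 0.6875

Minimum detectable difference ≈ 0.69 kg/m²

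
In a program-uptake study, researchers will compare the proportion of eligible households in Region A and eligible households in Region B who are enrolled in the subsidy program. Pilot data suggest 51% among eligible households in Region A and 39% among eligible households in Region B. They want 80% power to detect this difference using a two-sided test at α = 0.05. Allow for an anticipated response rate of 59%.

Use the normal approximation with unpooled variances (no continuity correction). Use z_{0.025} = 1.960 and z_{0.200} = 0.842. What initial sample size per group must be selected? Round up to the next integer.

n = 451 per group

n = (z_{α/2} + z_β)² · [p₁(1−p₁) + p₂(1−p₂)] / (p₁ − p₂)²
  = (1.960 + 0.842)² · (0.51·0.49 + 0.39·0.61) / (0.12)²
  = (2.802)² · (0.2499 + 0.2379) / 0.0144
  = 7.8512 · 0.4878 / 0.0144
  = 265.96
Adjust for 59% response: 265.96 / 0.59 = 450.78.
Round up → n = 451 per group.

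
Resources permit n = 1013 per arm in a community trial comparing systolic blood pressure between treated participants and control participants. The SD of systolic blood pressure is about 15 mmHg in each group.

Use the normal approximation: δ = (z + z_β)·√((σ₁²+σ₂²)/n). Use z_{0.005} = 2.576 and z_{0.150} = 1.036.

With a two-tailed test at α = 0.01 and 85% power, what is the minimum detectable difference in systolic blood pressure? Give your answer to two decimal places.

δ = (z_{α/2} + z_β) · √((σ₁²+σ₂²)/n)
  = (2.576 + 1.036) · √(450/1013)
  = 3.612 · √0.44423
  = 3.612 · 0.6665
  = 2.4074

Minimum detectable difference ≈ 2.41 mmHg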